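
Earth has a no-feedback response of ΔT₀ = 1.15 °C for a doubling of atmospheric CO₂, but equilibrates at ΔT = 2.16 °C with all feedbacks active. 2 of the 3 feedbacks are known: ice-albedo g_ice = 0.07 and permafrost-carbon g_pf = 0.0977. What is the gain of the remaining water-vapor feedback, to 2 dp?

0.30

Amplification A = ΔT/ΔT₀ = 2.16/1.15 = 1.878.
Total gain g = 1 − 1/A = 1 − 1/1.878 = 0.4675.
Known gains sum to 0.07 + 0.0977 = 0.1677.
g_wv = 0.4675 − 0.1677 = 0.30.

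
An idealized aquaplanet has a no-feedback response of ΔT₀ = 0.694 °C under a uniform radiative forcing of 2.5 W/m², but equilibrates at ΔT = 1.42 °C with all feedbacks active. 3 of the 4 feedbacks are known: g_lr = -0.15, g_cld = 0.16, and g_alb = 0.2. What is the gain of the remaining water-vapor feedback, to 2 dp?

Amplification A = ΔT/ΔT₀ = 1.42/0.694 = 2.046.
Total gain g = 1 − 1/A = 1 − 1/2.046 = 0.5112.
Known gains sum to -0.15 + 0.16 + 0.2 = 0.21.
g_wv = 0.5112 − 0.21 = 0.30.

0.30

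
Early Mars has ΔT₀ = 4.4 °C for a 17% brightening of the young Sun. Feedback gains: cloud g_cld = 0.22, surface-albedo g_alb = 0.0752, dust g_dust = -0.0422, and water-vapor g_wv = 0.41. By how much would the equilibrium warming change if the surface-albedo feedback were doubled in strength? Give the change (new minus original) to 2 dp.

Original: g = 0.663, ΔT = 4.4/(1−0.663) = 13.0564 °C.
With doubled surface-albedo: g' = 0.7382, ΔT' = 4.4/(1−0.7382) = 16.8067 °C.
Change = 16.8067 − 13.0564 = 3.75 °C.

3.75 °C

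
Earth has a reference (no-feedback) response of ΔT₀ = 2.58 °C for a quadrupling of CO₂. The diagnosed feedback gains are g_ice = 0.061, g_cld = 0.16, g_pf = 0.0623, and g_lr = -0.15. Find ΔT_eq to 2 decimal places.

2.98 °C

Total gain g = 0.061 + 0.16 + 0.0623 − 0.15 = 0.1333.
Amplification A = 1/(1 − 0.1333) = 1.154.
ΔT = 2.58 × 1.154 = 2.98 °C.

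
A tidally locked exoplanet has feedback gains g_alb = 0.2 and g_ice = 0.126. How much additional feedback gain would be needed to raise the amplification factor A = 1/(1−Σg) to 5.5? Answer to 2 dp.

Current total gain = 0.326.
Target gain for A = 5.5: g* = 1 − 1/5.5 = 0.8182.
Additional gain needed = 0.8182 − 0.326 = 0.49.

0.49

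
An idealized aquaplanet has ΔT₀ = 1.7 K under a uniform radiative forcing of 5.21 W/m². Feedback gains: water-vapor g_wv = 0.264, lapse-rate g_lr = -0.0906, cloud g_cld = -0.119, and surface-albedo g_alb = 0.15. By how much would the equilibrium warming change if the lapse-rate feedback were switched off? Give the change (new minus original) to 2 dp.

Original: g = 0.2044, ΔT = 1.7/(1−0.2044) = 2.1368 K.
Without lapse-rate: g' = 0.295, ΔT' = 1.7/(1−0.295) = 2.4113 K.
Change = 2.4113 − 2.1368 = 0.27 K.

0.27 K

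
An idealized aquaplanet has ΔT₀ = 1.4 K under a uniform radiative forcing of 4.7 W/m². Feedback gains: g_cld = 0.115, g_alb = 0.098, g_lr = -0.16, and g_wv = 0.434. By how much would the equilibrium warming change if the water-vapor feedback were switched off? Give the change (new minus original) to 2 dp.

Original: g = 0.487, ΔT = 1.4/(1−0.487) = 2.7290 K.
Without water-vapor: g' = 0.053, ΔT' = 1.4/(1−0.053) = 1.4784 K.
Change = 1.4784 − 2.7290 = -1.25 K.

-1.25 K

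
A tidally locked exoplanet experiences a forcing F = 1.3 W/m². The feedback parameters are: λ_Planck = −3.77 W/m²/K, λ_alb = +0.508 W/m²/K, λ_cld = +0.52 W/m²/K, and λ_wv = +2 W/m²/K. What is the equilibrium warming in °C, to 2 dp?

1.75 °C

Net feedback parameter λ = (−3.77) + (+0.508) + (+0.52) + (+2) = -0.742 W/m²/K.
ΔT = −F/λ = −1.3/(-0.742) = 1.75 °C.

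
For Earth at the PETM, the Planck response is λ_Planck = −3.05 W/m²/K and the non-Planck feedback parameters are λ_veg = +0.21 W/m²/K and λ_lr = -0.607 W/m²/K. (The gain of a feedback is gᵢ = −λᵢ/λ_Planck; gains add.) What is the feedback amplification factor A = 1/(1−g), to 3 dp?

Convert to gains: g_veg = 0.21/3.05 = 0.06885; g_lr = -0.607/3.05 = -0.199.
Total gain g = -0.13015.
A = 1/(1 + 0.13015) = 0.885.

0.885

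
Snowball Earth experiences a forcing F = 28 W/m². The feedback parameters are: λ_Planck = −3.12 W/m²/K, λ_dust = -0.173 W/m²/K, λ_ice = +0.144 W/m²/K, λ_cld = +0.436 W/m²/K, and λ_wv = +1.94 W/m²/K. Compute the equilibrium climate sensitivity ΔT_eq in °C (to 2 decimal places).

Net feedback parameter λ = (−3.12) + (-0.173) + (+0.144) + (+0.436) + (+1.94) = -0.773 W/m²/K.
ΔT = −F/λ = −28/(-0.773) = 36.22 °C.

36.22 °C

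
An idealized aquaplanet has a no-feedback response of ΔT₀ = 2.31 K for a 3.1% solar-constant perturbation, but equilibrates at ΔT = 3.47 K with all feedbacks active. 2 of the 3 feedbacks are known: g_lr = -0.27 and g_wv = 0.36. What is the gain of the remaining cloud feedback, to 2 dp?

0.24

Amplification A = ΔT/ΔT₀ = 3.47/2.31 = 1.502.
Total gain g = 1 − 1/A = 1 − 1/1.502 = 0.3342.
Known gains sum to -0.27 + 0.36 = 0.09.
g_cld = 0.3342 − 0.09 = 0.24.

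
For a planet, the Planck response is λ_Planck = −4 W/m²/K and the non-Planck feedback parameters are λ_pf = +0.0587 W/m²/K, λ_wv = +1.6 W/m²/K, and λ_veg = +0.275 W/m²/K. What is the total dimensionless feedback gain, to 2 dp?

0.48

Convert to gains: g_pf = 0.0587/4 = 0.01468; g_wv = 1.6/4 = 0.4; g_veg = 0.275/4 = 0.06875.
Total gain g = 0.48343.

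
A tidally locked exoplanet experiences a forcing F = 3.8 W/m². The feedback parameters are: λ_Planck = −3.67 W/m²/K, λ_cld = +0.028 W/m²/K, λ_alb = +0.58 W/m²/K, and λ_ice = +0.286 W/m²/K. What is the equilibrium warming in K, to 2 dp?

1.37 K

Net feedback parameter λ = (−3.67) + (+0.028) + (+0.58) + (+0.286) = -2.776 W/m²/K.
ΔT = −F/λ = −3.8/(-2.776) = 1.37 K.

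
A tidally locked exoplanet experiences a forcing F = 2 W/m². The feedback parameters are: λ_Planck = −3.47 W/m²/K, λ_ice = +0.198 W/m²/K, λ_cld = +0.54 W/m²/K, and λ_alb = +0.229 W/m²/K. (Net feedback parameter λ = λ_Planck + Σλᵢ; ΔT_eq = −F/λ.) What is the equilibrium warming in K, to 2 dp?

0.80 K

Net feedback parameter λ = (−3.47) + (+0.198) + (+0.54) + (+0.229) = -2.503 W/m²/K.
ΔT = −F/λ = −2/(-2.503) = 0.80 K.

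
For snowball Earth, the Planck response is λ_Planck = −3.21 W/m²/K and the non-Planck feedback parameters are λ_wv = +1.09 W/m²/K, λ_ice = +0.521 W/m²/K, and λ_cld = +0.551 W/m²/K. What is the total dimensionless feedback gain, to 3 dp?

Convert to gains: g_wv = 1.09/3.21 = 0.3396; g_ice = 0.521/3.21 = 0.1623; g_cld = 0.551/3.21 = 0.1717.
Total gain g = 0.6736.

0.674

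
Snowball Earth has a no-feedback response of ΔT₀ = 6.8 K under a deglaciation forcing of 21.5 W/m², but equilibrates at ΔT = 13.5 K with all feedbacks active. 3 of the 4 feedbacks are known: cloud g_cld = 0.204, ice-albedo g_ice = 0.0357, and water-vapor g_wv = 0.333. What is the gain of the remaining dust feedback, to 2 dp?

Amplification A = ΔT/ΔT₀ = 13.5/6.8 = 1.985.
Total gain g = 1 − 1/A = 1 − 1/1.985 = 0.4962.
Known gains sum to 0.204 + 0.0357 + 0.333 = 0.5727.
g_dust = 0.4962 − 0.5727 = -0.08.

-0.08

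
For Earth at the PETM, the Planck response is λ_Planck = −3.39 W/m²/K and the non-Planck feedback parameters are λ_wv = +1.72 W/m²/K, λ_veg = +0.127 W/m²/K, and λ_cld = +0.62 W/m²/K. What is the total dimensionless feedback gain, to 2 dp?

Convert to gains: g_wv = 1.72/3.39 = 0.5074; g_veg = 0.127/3.39 = 0.03746; g_cld = 0.62/3.39 = 0.1829.
Total gain g = 0.72776.

0.73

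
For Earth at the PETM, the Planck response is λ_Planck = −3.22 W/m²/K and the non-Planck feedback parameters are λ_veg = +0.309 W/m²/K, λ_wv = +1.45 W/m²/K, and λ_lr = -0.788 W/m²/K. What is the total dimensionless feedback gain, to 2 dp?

Convert to gains: g_veg = 0.309/3.22 = 0.09596; g_wv = 1.45/3.22 = 0.4503; g_lr = -0.788/3.22 = -0.2447.
Total gain g = 0.30156.

0.30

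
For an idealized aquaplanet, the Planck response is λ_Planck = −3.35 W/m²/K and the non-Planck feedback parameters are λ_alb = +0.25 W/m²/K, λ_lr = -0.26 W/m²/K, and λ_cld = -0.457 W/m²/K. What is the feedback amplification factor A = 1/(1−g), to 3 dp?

0.878

Convert to gains: g_alb = 0.25/3.35 = 0.07463; g_lr = -0.26/3.35 = -0.07761; g_cld = -0.457/3.35 = -0.1364.
Total gain g = -0.13938.
A = 1/(1 + 0.13938) = 0.878.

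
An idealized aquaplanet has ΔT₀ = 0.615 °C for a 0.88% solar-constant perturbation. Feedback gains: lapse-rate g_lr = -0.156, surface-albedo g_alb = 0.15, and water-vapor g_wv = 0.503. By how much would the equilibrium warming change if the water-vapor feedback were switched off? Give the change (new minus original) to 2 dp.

Original: g = 0.497, ΔT = 0.615/(1−0.497) = 1.2227 °C.
Without water-vapor: g' = -0.006, ΔT' = 0.615/(1+0.006) = 0.6113 °C.
Change = 0.6113 − 1.2227 = -0.61 °C.

-0.61 °C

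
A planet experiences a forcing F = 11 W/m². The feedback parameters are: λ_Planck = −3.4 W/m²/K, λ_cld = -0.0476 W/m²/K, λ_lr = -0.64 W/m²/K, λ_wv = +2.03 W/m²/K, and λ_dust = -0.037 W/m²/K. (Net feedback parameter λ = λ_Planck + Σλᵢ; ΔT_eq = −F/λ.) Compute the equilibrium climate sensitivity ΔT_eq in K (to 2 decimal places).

Net feedback parameter λ = (−3.4) + (-0.0476) + (-0.64) + (+2.03) + (-0.037) = -2.0946 W/m²/K.
ΔT = −F/λ = −11/(-2.0946) = 5.25 K.

5.25 K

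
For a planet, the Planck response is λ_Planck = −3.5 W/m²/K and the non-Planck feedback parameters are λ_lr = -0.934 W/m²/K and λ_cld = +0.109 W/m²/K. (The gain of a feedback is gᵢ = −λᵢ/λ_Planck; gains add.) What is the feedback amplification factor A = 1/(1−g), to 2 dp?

0.81

Convert to gains: g_lr = -0.934/3.5 = -0.2669; g_cld = 0.109/3.5 = 0.03114.
Total gain g = -0.23576.
A = 1/(1 + 0.23576) = 0.81.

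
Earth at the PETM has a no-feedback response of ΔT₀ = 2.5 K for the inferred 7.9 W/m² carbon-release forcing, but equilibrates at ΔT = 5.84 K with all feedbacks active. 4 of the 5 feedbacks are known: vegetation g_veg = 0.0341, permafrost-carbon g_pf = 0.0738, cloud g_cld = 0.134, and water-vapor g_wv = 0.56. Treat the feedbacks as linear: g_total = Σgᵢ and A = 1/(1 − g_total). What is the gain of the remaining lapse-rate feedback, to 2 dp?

-0.23

Amplification A = ΔT/ΔT₀ = 5.84/2.5 = 2.336.
Total gain g = 1 − 1/A = 1 − 1/2.336 = 0.5719.
Known gains sum to 0.0341 + 0.0738 + 0.134 + 0.56 = 0.8019.
g_lr = 0.5719 − 0.8019 = -0.23.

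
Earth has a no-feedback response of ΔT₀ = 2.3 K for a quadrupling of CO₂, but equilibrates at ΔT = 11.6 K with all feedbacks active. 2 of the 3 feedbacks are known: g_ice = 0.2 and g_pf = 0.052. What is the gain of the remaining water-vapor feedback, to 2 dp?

Amplification A = ΔT/ΔT₀ = 11.6/2.3 = 5.043.
Total gain g = 1 − 1/A = 1 − 1/5.043 = 0.8017.
Known gains sum to 0.2 + 0.052 = 0.252.
g_wv = 0.8017 − 0.252 = 0.55.

0.55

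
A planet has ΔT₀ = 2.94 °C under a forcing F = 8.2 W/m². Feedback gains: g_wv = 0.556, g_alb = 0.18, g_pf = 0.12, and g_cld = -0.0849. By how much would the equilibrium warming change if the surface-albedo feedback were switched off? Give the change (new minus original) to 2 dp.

-5.65 °C

Original: g = 0.7711, ΔT = 2.94/(1−0.7711) = 12.8440 °C.
Without surface-albedo: g' = 0.5911, ΔT' = 2.94/(1−0.5911) = 7.1900 °C.
Change = 7.1900 − 12.8440 = -5.65 °C.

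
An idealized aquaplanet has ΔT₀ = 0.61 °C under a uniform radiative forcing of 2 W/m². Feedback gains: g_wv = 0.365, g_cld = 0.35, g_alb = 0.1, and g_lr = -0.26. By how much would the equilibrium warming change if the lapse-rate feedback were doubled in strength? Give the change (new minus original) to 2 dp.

Original: g = 0.555, ΔT = 0.61/(1−0.555) = 1.3708 °C.
With doubled lapse-rate: g' = 0.295, ΔT' = 0.61/(1−0.295) = 0.8652 °C.
Change = 0.8652 − 1.3708 = -0.51 °C.

-0.51 °C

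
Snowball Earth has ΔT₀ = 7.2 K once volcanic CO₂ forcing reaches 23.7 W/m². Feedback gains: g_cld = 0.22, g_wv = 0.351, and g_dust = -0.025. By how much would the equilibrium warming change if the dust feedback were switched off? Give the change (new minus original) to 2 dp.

0.92 K

Original: g = 0.546, ΔT = 7.2/(1−0.546) = 15.8590 K.
Without dust: g' = 0.571, ΔT' = 7.2/(1−0.571) = 16.7832 K.
Change = 16.7832 − 15.8590 = 0.92 K.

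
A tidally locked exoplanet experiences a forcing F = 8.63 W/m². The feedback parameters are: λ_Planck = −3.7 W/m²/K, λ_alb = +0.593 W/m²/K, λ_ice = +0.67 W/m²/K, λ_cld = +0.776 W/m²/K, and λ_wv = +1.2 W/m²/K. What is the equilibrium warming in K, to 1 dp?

18.7 K

Net feedback parameter λ = (−3.7) + (+0.593) + (+0.67) + (+0.776) + (+1.2) = -0.461 W/m²/K.
ΔT = −F/λ = −8.63/(-0.461) = 18.7 K.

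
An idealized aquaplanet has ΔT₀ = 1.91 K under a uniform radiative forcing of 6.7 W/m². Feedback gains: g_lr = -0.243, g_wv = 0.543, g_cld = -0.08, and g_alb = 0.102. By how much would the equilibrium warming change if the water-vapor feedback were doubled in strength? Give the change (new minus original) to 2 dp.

11.33 K

Original: g = 0.322, ΔT = 1.91/(1−0.322) = 2.8171 K.
With doubled water-vapor: g' = 0.865, ΔT' = 1.91/(1−0.865) = 14.1481 K.
Change = 14.1481 − 2.8171 = 11.33 K.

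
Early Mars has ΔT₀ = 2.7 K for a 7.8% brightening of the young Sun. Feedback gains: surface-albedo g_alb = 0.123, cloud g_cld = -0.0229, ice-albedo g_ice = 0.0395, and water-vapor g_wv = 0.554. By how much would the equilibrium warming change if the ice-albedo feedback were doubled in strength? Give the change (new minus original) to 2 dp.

1.30 K

Original: g = 0.6936, ΔT = 2.7/(1−0.6936) = 8.8120 K.
With doubled ice-albedo: g' = 0.7331, ΔT' = 2.7/(1−0.7331) = 10.1161 K.
Change = 10.1161 − 8.8120 = 1.30 K.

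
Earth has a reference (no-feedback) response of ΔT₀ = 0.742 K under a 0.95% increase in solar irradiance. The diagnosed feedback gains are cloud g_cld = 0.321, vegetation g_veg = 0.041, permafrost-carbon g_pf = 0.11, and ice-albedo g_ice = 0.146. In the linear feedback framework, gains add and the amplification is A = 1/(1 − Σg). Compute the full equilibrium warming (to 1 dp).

1.9 K

Total gain g = 0.321 + 0.041 + 0.11 + 0.146 = 0.618.
Amplification A = 1/(1 − 0.618) = 2.618.
ΔT = 0.742 × 2.618 = 1.9 K.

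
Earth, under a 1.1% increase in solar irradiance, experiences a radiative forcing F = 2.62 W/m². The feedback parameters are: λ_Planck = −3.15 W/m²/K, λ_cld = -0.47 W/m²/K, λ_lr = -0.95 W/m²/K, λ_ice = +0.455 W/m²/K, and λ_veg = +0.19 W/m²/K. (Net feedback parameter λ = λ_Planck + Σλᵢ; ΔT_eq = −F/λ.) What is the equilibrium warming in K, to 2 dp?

0.67 K

Net feedback parameter λ = (−3.15) + (-0.47) + (-0.95) + (+0.455) + (+0.19) = -3.925 W/m²/K.
ΔT = −F/λ = −2.62/(-3.925) = 0.67 K.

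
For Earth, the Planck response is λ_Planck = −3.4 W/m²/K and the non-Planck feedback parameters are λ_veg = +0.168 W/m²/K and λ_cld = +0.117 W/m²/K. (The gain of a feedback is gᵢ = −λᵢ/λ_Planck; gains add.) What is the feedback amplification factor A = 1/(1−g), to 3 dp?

Convert to gains: g_veg = 0.168/3.4 = 0.04941; g_cld = 0.117/3.4 = 0.03441.
Total gain g = 0.08382.
A = 1/(1 − 0.08382) = 1.091.

1.091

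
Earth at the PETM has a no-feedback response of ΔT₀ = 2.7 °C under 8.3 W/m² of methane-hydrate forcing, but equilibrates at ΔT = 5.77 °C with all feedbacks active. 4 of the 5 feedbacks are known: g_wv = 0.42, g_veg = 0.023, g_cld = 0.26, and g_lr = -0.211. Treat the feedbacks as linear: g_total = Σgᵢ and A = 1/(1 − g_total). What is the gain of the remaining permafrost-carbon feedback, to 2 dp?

Amplification A = ΔT/ΔT₀ = 5.77/2.7 = 2.137.
Total gain g = 1 − 1/A = 1 − 1/2.137 = 0.5321.
Known gains sum to 0.42 + 0.023 + 0.26 − 0.211 = 0.492.
g_pf = 0.5321 − 0.492 = 0.04.

0.04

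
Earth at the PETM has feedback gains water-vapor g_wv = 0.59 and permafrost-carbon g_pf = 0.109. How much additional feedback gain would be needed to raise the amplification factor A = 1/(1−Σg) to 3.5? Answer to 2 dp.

Current total gain = 0.699.
Target gain for A = 3.5: g* = 1 − 1/3.5 = 0.7143.
Additional gain needed = 0.7143 − 0.699 = 0.02.

0.02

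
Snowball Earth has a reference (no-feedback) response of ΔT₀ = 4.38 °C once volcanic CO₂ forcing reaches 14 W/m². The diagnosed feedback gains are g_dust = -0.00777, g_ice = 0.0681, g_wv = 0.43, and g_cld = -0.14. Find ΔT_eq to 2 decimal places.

6.74 °C

Total gain g = -0.00777 + 0.0681 + 0.43 − 0.14 = 0.35033.
Amplification A = 1/(1 − 0.35033) = 1.539.
ΔT = 4.38 × 1.539 = 6.74 °C.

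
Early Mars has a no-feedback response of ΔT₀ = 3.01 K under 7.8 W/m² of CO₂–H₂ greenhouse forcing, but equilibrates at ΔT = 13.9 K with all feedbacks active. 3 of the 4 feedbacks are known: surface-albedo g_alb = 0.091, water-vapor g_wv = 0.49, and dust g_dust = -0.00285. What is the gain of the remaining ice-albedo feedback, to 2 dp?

0.21

Amplification A = ΔT/ΔT₀ = 13.9/3.01 = 4.618.
Total gain g = 1 − 1/A = 1 − 1/4.618 = 0.7835.
Known gains sum to 0.091 + 0.49 − 0.00285 = 0.57815.
g_ice = 0.7835 − 0.57815 = 0.21.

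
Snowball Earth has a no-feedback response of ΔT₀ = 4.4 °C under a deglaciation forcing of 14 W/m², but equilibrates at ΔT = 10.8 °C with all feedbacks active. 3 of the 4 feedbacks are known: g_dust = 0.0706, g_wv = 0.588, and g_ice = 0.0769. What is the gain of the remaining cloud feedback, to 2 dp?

Amplification A = ΔT/ΔT₀ = 10.8/4.4 = 2.455.
Total gain g = 1 − 1/A = 1 − 1/2.455 = 0.5927.
Known gains sum to 0.0706 + 0.588 + 0.0769 = 0.7355.
g_cld = 0.5927 − 0.7355 = -0.14.

-0.14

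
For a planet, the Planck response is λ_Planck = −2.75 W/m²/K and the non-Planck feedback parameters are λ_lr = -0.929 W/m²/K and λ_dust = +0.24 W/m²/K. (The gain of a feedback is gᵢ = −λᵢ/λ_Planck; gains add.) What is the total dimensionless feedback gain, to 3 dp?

-0.251

Convert to gains: g_lr = -0.929/2.75 = -0.3378; g_dust = 0.24/2.75 = 0.08727.
Total gain g = -0.25053.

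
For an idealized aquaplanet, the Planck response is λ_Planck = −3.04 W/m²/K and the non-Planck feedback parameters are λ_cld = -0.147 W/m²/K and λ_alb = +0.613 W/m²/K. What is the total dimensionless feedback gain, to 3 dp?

0.153

Convert to gains: g_cld = -0.147/3.04 = -0.04836; g_alb = 0.613/3.04 = 0.2016.
Total gain g = 0.15324.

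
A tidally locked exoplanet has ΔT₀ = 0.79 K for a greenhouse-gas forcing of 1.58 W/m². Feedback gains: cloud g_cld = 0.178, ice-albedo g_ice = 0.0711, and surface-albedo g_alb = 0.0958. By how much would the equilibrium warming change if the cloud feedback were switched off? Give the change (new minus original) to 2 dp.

-0.26 K

Original: g = 0.3449, ΔT = 0.79/(1−0.3449) = 1.2059 K.
Without cloud: g' = 0.1669, ΔT' = 0.79/(1−0.1669) = 0.9483 K.
Change = 0.9483 − 1.2059 = -0.26 K.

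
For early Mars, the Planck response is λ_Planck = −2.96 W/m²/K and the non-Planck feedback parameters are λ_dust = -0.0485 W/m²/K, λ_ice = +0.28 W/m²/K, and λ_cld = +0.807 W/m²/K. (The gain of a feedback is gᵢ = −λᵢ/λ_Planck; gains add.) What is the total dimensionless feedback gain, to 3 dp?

Convert to gains: g_dust = -0.0485/2.96 = -0.01639; g_ice = 0.28/2.96 = 0.09459; g_cld = 0.807/2.96 = 0.2726.
Total gain g = 0.3508.

0.351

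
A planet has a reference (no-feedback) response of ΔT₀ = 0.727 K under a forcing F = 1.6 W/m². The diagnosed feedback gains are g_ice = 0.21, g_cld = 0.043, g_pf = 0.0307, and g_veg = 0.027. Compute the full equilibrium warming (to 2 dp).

Total gain g = 0.21 + 0.043 + 0.0307 + 0.027 = 0.3107.
Amplification A = 1/(1 − 0.3107) = 1.451.
ΔT = 0.727 × 1.451 = 1.05 K.

1.05 K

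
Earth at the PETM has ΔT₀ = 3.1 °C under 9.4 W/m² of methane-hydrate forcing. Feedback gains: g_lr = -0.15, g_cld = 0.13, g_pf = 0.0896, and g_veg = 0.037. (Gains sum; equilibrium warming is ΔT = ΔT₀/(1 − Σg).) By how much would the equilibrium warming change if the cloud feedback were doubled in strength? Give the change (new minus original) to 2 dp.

Original: g = 0.1066, ΔT = 3.1/(1−0.1066) = 3.4699 °C.
With doubled cloud: g' = 0.2366, ΔT' = 3.1/(1−0.2366) = 4.0608 °C.
Change = 4.0608 − 3.4699 = 0.59 °C.

0.59 °C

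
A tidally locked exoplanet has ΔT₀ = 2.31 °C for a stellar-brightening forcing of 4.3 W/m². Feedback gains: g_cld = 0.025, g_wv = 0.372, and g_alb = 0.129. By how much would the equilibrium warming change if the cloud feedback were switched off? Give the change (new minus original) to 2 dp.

Original: g = 0.526, ΔT = 2.31/(1−0.526) = 4.8734 °C.
Without cloud: g' = 0.501, ΔT' = 2.31/(1−0.501) = 4.6293 °C.
Change = 4.6293 − 4.8734 = -0.24 °C.

-0.24 °C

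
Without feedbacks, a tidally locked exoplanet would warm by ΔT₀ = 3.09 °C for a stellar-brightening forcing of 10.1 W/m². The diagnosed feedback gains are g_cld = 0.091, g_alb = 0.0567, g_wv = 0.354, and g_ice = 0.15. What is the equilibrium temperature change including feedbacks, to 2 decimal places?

Total gain g = 0.091 + 0.0567 + 0.354 + 0.15 = 0.6517.
Amplification A = 1/(1 − 0.6517) = 2.871.
ΔT = 3.09 × 2.871 = 8.87 °C.

8.87 °C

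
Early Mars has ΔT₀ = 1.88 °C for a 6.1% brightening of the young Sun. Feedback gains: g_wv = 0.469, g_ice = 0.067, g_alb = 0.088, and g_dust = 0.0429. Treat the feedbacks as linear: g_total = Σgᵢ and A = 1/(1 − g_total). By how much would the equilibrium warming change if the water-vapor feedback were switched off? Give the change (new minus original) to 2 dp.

Original: g = 0.6669, ΔT = 1.88/(1−0.6669) = 5.6440 °C.
Without water-vapor: g' = 0.1979, ΔT' = 1.88/(1−0.1979) = 2.3438 °C.
Change = 2.3438 − 5.6440 = -3.30 °C.

-3.30 °C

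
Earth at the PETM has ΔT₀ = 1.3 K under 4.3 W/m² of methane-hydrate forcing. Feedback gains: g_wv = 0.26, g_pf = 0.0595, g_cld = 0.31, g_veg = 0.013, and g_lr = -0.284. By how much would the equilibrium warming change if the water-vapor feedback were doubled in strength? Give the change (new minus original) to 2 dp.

Original: g = 0.3585, ΔT = 1.3/(1−0.3585) = 2.0265 K.
With doubled water-vapor: g' = 0.6185, ΔT' = 1.3/(1−0.6185) = 3.4076 K.
Change = 3.4076 − 2.0265 = 1.38 K.

1.38 K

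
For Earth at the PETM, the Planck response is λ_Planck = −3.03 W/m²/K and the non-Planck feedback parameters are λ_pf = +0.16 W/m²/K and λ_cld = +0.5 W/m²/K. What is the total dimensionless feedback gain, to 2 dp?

Convert to gains: g_pf = 0.16/3.03 = 0.05281; g_cld = 0.5/3.03 = 0.165.
Total gain g = 0.21781.

0.22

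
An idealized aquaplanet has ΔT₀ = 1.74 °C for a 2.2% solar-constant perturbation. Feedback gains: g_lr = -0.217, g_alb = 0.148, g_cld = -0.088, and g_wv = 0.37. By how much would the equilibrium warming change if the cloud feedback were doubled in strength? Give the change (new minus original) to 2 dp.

-0.22 °C

Original: g = 0.213, ΔT = 1.74/(1−0.213) = 2.2109 °C.
With doubled cloud: g' = 0.125, ΔT' = 1.74/(1−0.125) = 1.9886 °C.
Change = 1.9886 − 2.2109 = -0.22 °C.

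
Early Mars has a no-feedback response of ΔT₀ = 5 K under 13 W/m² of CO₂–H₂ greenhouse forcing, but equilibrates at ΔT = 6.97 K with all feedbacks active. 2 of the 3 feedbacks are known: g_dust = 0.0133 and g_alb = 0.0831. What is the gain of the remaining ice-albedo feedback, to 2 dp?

0.19

Amplification A = ΔT/ΔT₀ = 6.97/5 = 1.394.
Total gain g = 1 − 1/A = 1 − 1/1.394 = 0.2826.
Known gains sum to 0.0133 + 0.0831 = 0.0964.
g_ice = 0.2826 − 0.0964 = 0.19.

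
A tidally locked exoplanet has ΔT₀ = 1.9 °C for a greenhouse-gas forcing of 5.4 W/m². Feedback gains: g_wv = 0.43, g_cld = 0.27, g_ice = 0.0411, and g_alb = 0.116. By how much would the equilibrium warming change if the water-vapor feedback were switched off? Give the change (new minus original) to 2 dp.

-9.98 °C

Original: g = 0.8571, ΔT = 1.9/(1−0.8571) = 13.2960 °C.
Without water-vapor: g' = 0.4271, ΔT' = 1.9/(1−0.4271) = 3.3165 °C.
Change = 3.3165 − 13.2960 = -9.98 °C.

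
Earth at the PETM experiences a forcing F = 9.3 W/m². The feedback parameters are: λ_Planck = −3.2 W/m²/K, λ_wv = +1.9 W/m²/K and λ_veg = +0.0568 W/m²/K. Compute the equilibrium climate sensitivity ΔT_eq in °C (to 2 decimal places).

7.48 °C

Net feedback parameter λ = (−3.2) + (+1.9) + (+0.0568) = -1.2432 W/m²/K.
ΔT = −F/λ = −9.3/(-1.2432) = 7.48 °C.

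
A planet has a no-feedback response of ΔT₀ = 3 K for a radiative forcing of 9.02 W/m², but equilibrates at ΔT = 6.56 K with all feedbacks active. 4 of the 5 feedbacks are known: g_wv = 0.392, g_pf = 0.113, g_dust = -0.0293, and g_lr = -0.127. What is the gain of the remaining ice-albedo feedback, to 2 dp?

0.19

Amplification A = ΔT/ΔT₀ = 6.56/3 = 2.187.
Total gain g = 1 − 1/A = 1 − 1/2.187 = 0.5428.
Known gains sum to 0.392 + 0.113 − 0.0293 − 0.127 = 0.3487.
g_ice = 0.5428 − 0.3487 = 0.19.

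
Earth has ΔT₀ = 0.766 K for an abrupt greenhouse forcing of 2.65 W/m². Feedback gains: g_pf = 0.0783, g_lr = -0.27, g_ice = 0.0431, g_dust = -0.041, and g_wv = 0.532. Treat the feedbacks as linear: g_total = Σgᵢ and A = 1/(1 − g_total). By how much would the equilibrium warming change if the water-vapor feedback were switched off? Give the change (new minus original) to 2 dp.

-0.52 K

Original: g = 0.3424, ΔT = 0.766/(1−0.3424) = 1.1648 K.
Without water-vapor: g' = -0.1896, ΔT' = 0.766/(1+0.1896) = 0.6439 K.
Change = 0.6439 − 1.1648 = -0.52 K.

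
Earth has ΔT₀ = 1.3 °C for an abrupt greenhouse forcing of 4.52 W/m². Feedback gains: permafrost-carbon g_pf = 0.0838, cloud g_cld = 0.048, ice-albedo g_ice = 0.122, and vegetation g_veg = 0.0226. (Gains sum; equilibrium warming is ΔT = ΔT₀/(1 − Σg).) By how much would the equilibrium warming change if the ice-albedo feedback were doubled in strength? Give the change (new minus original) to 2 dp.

Original: g = 0.2764, ΔT = 1.3/(1−0.2764) = 1.7966 °C.
With doubled ice-albedo: g' = 0.3984, ΔT' = 1.3/(1−0.3984) = 2.1609 °C.
Change = 2.1609 − 1.7966 = 0.36 °C.

0.36 °C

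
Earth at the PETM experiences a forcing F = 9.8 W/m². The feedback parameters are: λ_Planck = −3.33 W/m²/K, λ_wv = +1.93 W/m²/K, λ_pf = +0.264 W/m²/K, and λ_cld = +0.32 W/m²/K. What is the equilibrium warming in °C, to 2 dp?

12.01 °C

Net feedback parameter λ = (−3.33) + (+1.93) + (+0.264) + (+0.32) = -0.816 W/m²/K.
ΔT = −F/λ = −9.8/(-0.816) = 12.01 °C.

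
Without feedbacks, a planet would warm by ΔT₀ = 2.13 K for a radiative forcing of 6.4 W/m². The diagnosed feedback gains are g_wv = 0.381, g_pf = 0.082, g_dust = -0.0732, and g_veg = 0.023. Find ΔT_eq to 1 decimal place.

Total gain g = 0.381 + 0.082 − 0.0732 + 0.023 = 0.4128.
Amplification A = 1/(1 − 0.4128) = 1.703.
ΔT = 2.13 × 1.703 = 3.6 K.

3.6 K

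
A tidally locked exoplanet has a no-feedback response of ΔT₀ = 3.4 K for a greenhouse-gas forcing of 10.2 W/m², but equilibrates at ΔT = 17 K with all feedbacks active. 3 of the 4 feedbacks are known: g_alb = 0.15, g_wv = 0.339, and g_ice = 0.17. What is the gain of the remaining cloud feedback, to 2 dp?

0.14

Amplification A = ΔT/ΔT₀ = 17/3.4 = 5.
Total gain g = 1 − 1/A = 1 − 1/5 = 0.8.
Known gains sum to 0.15 + 0.339 + 0.17 = 0.659.
g_cld = 0.8 − 0.659 = 0.14.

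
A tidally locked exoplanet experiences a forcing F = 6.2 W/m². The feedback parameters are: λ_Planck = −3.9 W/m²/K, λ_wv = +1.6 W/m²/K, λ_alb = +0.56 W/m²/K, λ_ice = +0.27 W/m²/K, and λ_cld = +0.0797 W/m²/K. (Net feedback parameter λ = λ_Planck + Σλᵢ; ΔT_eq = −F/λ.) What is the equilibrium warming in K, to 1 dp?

4.5 K

Net feedback parameter λ = (−3.9) + (+1.6) + (+0.56) + (+0.27) + (+0.0797) = -1.3903 W/m²/K.
ΔT = −F/λ = −6.2/(-1.3903) = 4.5 K.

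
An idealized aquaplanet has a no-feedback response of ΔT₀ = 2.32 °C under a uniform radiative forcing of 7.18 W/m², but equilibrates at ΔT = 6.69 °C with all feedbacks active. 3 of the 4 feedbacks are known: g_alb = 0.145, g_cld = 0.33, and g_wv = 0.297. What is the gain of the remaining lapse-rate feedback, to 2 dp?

Amplification A = ΔT/ΔT₀ = 6.69/2.32 = 2.884.
Total gain g = 1 − 1/A = 1 − 1/2.884 = 0.6533.
Known gains sum to 0.145 + 0.33 + 0.297 = 0.772.
g_lr = 0.6533 − 0.772 = -0.12.

-0.12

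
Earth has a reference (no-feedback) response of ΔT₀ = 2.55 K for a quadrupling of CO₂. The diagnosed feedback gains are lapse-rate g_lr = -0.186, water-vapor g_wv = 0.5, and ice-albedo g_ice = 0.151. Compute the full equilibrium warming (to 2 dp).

Total gain g = -0.186 + 0.5 + 0.151 = 0.465.
Amplification A = 1/(1 − 0.465) = 1.869.
ΔT = 2.55 × 1.869 = 4.77 K.

4.77 K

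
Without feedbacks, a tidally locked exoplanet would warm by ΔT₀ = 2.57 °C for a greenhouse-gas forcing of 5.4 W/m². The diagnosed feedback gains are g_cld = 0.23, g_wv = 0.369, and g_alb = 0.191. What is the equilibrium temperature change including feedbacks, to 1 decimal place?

12.2 °C

Total gain g = 0.23 + 0.369 + 0.191 = 0.79.
Amplification A = 1/(1 − 0.79) = 4.762.
ΔT = 2.57 × 4.762 = 12.2 °C.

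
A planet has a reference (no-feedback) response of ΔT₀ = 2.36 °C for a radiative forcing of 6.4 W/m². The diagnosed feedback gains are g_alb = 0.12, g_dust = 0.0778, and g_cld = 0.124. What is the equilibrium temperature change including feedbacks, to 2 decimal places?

3.48 °C

Total gain g = 0.12 + 0.0778 + 0.124 = 0.3218.
Amplification A = 1/(1 − 0.3218) = 1.474.
ΔT = 2.36 × 1.474 = 3.48 °C.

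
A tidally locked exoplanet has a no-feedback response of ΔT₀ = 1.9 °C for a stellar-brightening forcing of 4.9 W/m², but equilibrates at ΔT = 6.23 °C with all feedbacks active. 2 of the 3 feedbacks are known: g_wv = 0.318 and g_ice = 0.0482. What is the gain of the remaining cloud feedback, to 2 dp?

0.33

Amplification A = ΔT/ΔT₀ = 6.23/1.9 = 3.279.
Total gain g = 1 − 1/A = 1 − 1/3.279 = 0.695.
Known gains sum to 0.318 + 0.0482 = 0.3662.
g_cld = 0.695 − 0.3662 = 0.33.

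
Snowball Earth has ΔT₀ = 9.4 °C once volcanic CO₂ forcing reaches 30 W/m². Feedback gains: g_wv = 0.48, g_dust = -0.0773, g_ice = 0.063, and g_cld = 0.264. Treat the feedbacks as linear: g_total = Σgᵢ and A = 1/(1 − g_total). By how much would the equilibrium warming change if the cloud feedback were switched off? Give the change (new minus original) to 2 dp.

-17.18 °C

Original: g = 0.7297, ΔT = 9.4/(1−0.7297) = 34.7762 °C.
Without cloud: g' = 0.4657, ΔT' = 9.4/(1−0.4657) = 17.5931 °C.
Change = 17.5931 − 34.7762 = -17.18 °C.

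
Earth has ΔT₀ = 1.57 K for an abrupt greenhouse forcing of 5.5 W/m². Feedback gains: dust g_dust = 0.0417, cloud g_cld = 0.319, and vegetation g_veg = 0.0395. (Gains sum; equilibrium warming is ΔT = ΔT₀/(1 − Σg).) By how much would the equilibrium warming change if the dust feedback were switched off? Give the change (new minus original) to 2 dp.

-0.17 K

Original: g = 0.4002, ΔT = 1.57/(1−0.4002) = 2.6175 K.
Without dust: g' = 0.3585, ΔT' = 1.57/(1−0.3585) = 2.4474 K.
Change = 2.4474 − 2.6175 = -0.17 K.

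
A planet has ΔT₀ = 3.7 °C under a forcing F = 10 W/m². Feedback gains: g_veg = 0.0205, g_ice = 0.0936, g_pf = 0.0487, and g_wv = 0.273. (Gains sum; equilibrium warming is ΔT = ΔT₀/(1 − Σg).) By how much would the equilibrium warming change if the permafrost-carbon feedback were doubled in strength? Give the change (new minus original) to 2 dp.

Original: g = 0.4358, ΔT = 3.7/(1−0.4358) = 6.5580 °C.
With doubled permafrost-carbon: g' = 0.4845, ΔT' = 3.7/(1−0.4845) = 7.1775 °C.
Change = 7.1775 − 6.5580 = 0.62 °C.

0.62 °C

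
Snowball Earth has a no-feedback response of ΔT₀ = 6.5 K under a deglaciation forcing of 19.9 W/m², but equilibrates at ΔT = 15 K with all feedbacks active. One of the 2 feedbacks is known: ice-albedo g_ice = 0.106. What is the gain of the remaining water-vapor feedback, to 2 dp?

Amplification A = ΔT/ΔT₀ = 15/6.5 = 2.308.
Total gain g = 1 − 1/A = 1 − 1/2.308 = 0.5667.
The known gain is 0.106.
g_wv = 0.5667 − 0.106 = 0.46.

0.46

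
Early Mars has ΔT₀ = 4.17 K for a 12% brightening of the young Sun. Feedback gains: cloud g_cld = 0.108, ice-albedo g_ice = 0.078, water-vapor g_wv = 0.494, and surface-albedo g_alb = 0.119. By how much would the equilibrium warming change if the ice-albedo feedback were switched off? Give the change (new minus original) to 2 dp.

-5.80 K

Original: g = 0.799, ΔT = 4.17/(1−0.799) = 20.7463 K.
Without ice-albedo: g' = 0.721, ΔT' = 4.17/(1−0.721) = 14.9462 K.
Change = 14.9462 − 20.7463 = -5.80 K.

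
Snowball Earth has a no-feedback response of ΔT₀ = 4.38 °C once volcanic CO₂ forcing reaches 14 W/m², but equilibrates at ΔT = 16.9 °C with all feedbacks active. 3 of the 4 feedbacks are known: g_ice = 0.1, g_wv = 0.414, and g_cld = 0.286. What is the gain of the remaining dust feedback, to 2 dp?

-0.06

Amplification A = ΔT/ΔT₀ = 16.9/4.38 = 3.858.
Total gain g = 1 − 1/A = 1 − 1/3.858 = 0.7408.
Known gains sum to 0.1 + 0.414 + 0.286 = 0.8.
g_dust = 0.7408 − 0.8 = -0.06.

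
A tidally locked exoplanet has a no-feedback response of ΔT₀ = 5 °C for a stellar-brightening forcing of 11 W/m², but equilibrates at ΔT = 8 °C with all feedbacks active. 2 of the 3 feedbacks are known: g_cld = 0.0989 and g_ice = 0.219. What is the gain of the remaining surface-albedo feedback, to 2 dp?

Amplification A = ΔT/ΔT₀ = 8/5 = 1.6.
Total gain g = 1 − 1/A = 1 − 1/1.6 = 0.375.
Known gains sum to 0.0989 + 0.219 = 0.3179.
g_alb = 0.375 − 0.3179 = 0.06.

0.06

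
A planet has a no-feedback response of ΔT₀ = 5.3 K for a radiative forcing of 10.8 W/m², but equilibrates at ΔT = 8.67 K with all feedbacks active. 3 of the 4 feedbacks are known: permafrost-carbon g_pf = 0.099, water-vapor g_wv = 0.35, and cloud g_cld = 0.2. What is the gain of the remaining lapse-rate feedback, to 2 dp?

-0.26

Amplification A = ΔT/ΔT₀ = 8.67/5.3 = 1.636.
Total gain g = 1 − 1/A = 1 − 1/1.636 = 0.3888.
Known gains sum to 0.099 + 0.35 + 0.2 = 0.649.
g_lr = 0.3888 − 0.649 = -0.26.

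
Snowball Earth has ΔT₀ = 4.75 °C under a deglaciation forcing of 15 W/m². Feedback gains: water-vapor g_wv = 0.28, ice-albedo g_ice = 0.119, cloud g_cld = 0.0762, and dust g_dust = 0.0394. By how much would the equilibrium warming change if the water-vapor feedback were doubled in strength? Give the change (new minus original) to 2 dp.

Original: g = 0.5146, ΔT = 4.75/(1−0.5146) = 9.7857 °C.
With doubled water-vapor: g' = 0.7946, ΔT' = 4.75/(1−0.7946) = 23.1256 °C.
Change = 23.1256 − 9.7857 = 13.34 °C.

13.34 °C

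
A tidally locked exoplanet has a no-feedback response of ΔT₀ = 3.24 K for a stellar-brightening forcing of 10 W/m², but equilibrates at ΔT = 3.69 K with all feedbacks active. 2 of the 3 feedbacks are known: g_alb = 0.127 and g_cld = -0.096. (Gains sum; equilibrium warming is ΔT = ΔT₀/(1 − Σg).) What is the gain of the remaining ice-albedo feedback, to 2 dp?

Amplification A = ΔT/ΔT₀ = 3.69/3.24 = 1.139.
Total gain g = 1 − 1/A = 1 − 1/1.139 = 0.122.
Known gains sum to 0.127 − 0.096 = 0.031.
g_ice = 0.122 − 0.031 = 0.09.

0.09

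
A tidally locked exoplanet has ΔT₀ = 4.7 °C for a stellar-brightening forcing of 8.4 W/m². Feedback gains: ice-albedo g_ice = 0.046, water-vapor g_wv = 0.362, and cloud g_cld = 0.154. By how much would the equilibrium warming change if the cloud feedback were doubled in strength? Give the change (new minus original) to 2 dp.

Original: g = 0.562, ΔT = 4.7/(1−0.562) = 10.7306 °C.
With doubled cloud: g' = 0.716, ΔT' = 4.7/(1−0.716) = 16.5493 °C.
Change = 16.5493 − 10.7306 = 5.82 °C.

5.82 °C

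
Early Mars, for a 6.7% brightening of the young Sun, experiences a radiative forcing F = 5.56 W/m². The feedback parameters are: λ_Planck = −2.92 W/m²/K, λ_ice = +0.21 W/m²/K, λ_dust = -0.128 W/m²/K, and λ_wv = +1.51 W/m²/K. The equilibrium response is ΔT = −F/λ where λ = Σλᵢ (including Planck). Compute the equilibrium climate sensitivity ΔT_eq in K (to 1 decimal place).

Net feedback parameter λ = (−2.92) + (+0.21) + (-0.128) + (+1.51) = -1.328 W/m²/K.
ΔT = −F/λ = −5.56/(-1.328) = 4.2 K.

4.2 K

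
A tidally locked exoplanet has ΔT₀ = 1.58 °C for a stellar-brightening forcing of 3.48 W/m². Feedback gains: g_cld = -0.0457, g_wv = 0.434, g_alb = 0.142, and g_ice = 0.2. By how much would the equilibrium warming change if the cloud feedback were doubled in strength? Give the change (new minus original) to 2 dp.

Original: g = 0.7303, ΔT = 1.58/(1−0.7303) = 5.8584 °C.
With doubled cloud: g' = 0.6846, ΔT' = 1.58/(1−0.6846) = 5.0095 °C.
Change = 5.0095 − 5.8584 = -0.85 °C.

-0.85 °C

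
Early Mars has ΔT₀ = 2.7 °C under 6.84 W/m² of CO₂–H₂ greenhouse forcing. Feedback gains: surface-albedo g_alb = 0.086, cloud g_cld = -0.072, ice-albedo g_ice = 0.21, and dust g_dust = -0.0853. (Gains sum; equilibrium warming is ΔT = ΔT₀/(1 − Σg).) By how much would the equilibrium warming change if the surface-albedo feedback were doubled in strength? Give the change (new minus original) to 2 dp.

Original: g = 0.1387, ΔT = 2.7/(1−0.1387) = 3.1348 °C.
With doubled surface-albedo: g' = 0.2247, ΔT' = 2.7/(1−0.2247) = 3.4825 °C.
Change = 3.4825 − 3.1348 = 0.35 °C.

0.35 °C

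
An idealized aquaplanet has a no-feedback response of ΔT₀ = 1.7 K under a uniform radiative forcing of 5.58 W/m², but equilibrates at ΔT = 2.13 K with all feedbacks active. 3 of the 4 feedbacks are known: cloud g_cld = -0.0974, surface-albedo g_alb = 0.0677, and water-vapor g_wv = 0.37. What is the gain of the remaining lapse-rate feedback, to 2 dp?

-0.14

Amplification A = ΔT/ΔT₀ = 2.13/1.7 = 1.253.
Total gain g = 1 − 1/A = 1 − 1/1.253 = 0.2019.
Known gains sum to -0.0974 + 0.0677 + 0.37 = 0.3403.
g_lr = 0.2019 − 0.3403 = -0.14.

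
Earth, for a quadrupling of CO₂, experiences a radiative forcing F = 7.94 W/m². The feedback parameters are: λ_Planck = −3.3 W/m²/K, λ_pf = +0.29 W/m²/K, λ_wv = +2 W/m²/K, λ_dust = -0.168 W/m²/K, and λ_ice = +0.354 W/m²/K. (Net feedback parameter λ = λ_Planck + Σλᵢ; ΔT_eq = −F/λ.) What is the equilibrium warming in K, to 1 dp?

Net feedback parameter λ = (−3.3) + (+0.29) + (+2) + (-0.168) + (+0.354) = -0.824 W/m²/K.
ΔT = −F/λ = −7.94/(-0.824) = 9.6 K.

9.6 K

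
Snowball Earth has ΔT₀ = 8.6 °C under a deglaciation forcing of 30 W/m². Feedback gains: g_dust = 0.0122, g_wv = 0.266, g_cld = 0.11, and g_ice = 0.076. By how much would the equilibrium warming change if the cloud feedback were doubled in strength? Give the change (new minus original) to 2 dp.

Original: g = 0.4642, ΔT = 8.6/(1−0.4642) = 16.0508 °C.
With doubled cloud: g' = 0.5742, ΔT' = 8.6/(1−0.5742) = 20.1973 °C.
Change = 20.1973 − 16.0508 = 4.15 °C.

4.15 °C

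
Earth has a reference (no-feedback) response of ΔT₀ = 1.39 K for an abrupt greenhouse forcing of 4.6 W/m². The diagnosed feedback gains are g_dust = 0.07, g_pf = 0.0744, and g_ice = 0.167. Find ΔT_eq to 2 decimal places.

2.02 K

Total gain g = 0.07 + 0.0744 + 0.167 = 0.3114.
Amplification A = 1/(1 − 0.3114) = 1.452.
ΔT = 1.39 × 1.452 = 2.02 K.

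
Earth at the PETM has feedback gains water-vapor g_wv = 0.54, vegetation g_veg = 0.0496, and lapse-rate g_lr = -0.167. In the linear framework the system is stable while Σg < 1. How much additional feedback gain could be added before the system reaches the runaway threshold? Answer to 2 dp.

0.58

Current total gain = 0.54 + 0.0496 − 0.167 = 0.4226.
Margin to runaway = 1 − 0.4226 = 0.58.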